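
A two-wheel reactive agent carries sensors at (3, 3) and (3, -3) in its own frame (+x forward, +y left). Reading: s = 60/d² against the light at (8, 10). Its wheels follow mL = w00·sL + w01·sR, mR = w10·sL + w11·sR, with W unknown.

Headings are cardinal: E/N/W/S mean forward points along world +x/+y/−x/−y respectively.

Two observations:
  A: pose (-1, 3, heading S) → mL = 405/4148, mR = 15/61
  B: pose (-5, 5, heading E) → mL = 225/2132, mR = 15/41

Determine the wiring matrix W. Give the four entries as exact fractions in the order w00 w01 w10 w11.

obs A: pose=(-1,3,S) → sL=15/34, sR=15/61, mL=405/4148, mR=15/61
obs B: pose=(-5,5,E) → sL=15/26, sR=15/41, mL=225/2132, mR=15/41
sensor matrix S = [[15/34, 15/61], [15/26, 15/41]]; det S = 10800/552721
solve [mL_A; mL_B] = S·[w00; w01] and [mR_A; mR_B] = S·[w10; w11]:
  w00 = 1/2, w01 = -1/2, w10 = 0, w11 = 1

1/2 -1/2 0 1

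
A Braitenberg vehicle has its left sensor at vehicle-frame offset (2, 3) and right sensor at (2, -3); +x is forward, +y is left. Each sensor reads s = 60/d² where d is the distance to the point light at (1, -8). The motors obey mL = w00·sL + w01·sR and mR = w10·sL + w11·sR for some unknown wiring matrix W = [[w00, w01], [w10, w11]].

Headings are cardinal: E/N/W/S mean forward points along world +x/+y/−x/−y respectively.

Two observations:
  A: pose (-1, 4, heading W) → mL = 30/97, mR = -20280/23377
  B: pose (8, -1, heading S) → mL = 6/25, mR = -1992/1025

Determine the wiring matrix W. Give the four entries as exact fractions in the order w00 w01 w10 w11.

1/2 0 -1 -1

obs A: pose=(-1,4,W) → sL=60/97, sR=60/241, mL=30/97, mR=-20280/23377
obs B: pose=(8,-1,S) → sL=12/25, sR=60/41, mL=6/25, mR=-1992/1025
sensor matrix S = [[60/97, 60/241], [12/25, 60/41]]; det S = 3765312/4792285
solve [mL_A; mL_B] = S·[w00; w01] and [mR_A; mR_B] = S·[w10; w11]:
  w00 = 1/2, w01 = 0, w10 = -1, w11 = -1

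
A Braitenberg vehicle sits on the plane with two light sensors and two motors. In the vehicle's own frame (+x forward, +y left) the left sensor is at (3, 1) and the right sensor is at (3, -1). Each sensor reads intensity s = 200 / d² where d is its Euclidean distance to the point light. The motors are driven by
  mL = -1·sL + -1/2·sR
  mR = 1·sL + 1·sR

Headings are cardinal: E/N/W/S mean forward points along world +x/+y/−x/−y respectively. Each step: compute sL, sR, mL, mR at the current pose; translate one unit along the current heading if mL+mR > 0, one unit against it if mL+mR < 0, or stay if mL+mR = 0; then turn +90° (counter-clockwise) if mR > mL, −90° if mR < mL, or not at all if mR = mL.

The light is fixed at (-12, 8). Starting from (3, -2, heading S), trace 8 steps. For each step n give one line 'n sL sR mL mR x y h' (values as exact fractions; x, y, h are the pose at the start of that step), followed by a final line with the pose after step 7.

n=0: pose=(3,-2,S); sL=8/17, sR=40/73; mL=-924/1241, mR=1264/1241; mL+mR=20/73 → advance +1; mR−mL=2188/1241 → turn +1·90°
n=1: pose=(3,-3,E); sL=25/53, sR=50/117; mL=-4250/6201, mR=5575/6201; mL+mR=25/117 → advance +1; mR−mL=3275/2067 → turn +1·90°
n=2: pose=(4,-3,N); sL=200/289, sR=200/353; mL=-99500/102017, mR=128400/102017; mL+mR=100/353 → advance +1; mR−mL=227900/102017 → turn +1·90°
n=3: pose=(4,-2,W); sL=20/29, sR=4/5; mL=-158/145, mR=216/145; mL+mR=2/5 → advance +1; mR−mL=374/145 → turn +1·90°
n=4: pose=(3,-2,S); sL=8/17, sR=40/73; mL=-924/1241, mR=1264/1241; mL+mR=20/73 → advance +1; mR−mL=2188/1241 → turn +1·90°
n=5: pose=(3,-3,E); sL=25/53, sR=50/117; mL=-4250/6201, mR=5575/6201; mL+mR=25/117 → advance +1; mR−mL=3275/2067 → turn +1·90°
n=6: pose=(4,-3,N); sL=200/289, sR=200/353; mL=-99500/102017, mR=128400/102017; mL+mR=100/353 → advance +1; mR−mL=227900/102017 → turn +1·90°
n=7: pose=(4,-2,W); sL=20/29, sR=4/5; mL=-158/145, mR=216/145; mL+mR=2/5 → advance +1; mR−mL=374/145 → turn +1·90°

0 8/17 40/73 -924/1241 1264/1241 3 -2 S
1 25/53 50/117 -4250/6201 5575/6201 3 -3 E
2 200/289 200/353 -99500/102017 128400/102017 4 -3 N
3 20/29 4/5 -158/145 216/145 4 -2 W
4 8/17 40/73 -924/1241 1264/1241 3 -2 S
5 25/53 50/117 -4250/6201 5575/6201 3 -3 E
6 200/289 200/353 -99500/102017 128400/102017 4 -3 N
7 20/29 4/5 -158/145 216/145 4 -2 W
final 3 -2 S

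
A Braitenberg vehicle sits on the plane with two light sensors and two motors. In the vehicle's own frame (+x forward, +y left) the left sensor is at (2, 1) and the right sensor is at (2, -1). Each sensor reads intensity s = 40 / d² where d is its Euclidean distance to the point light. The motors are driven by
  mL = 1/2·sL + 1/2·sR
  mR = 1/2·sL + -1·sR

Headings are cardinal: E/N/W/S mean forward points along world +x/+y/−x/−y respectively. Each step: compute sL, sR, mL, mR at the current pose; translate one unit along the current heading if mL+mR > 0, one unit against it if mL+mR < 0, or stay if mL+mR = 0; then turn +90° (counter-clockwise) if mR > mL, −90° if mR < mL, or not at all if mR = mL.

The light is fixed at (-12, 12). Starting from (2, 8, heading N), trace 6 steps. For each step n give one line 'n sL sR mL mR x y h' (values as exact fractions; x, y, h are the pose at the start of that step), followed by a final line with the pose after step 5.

0 40/173 40/229 8040/39617 -2340/39617 2 8 N
1 2/13 5/34 133/884 -31/442 2 9 E
2 40/281 40/221 10040/62101 -6820/62101 3 9 S
3 20/97 20/89 1860/8633 -1050/8633 3 8 W
4 40/173 40/229 8040/39617 -2340/39617 2 8 N
5 2/13 5/34 133/884 -31/442 2 9 E
final 3 9 S

n=0: pose=(2,8,N); sL=40/173, sR=40/229; mL=8040/39617, mR=-2340/39617; mL+mR=5700/39617 → advance +1; mR−mL=-60/229 → turn -1·90°
n=1: pose=(2,9,E); sL=2/13, sR=5/34; mL=133/884, mR=-31/442; mL+mR=71/884 → advance +1; mR−mL=-15/68 → turn -1·90°
n=2: pose=(3,9,S); sL=40/281, sR=40/221; mL=10040/62101, mR=-6820/62101; mL+mR=3220/62101 → advance +1; mR−mL=-60/221 → turn -1·90°
n=3: pose=(3,8,W); sL=20/97, sR=20/89; mL=1860/8633, mR=-1050/8633; mL+mR=810/8633 → advance +1; mR−mL=-30/89 → turn -1·90°
n=4: pose=(2,8,N); sL=40/173, sR=40/229; mL=8040/39617, mR=-2340/39617; mL+mR=5700/39617 → advance +1; mR−mL=-60/229 → turn -1·90°
n=5: pose=(2,9,E); sL=2/13, sR=5/34; mL=133/884, mR=-31/442; mL+mR=71/884 → advance +1; mR−mL=-15/68 → turn -1·90°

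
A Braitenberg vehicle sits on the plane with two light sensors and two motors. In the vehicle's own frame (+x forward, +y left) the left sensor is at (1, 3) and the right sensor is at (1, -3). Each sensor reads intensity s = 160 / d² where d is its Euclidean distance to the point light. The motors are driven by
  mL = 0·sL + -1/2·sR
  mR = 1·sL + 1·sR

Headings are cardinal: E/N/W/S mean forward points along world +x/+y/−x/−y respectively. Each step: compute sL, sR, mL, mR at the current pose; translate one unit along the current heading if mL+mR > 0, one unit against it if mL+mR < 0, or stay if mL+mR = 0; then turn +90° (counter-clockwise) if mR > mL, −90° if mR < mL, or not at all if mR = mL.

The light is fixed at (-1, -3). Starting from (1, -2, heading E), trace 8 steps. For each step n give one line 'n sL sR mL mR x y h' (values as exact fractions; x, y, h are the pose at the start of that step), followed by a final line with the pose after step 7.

n=0: pose=(1,-2,E); sL=32/5, sR=160/13; mL=-80/13, mR=1216/65; mL+mR=816/65 → advance +1; mR−mL=1616/65 → turn +1·90°
n=1: pose=(2,-2,N); sL=40, sR=4; mL=-2, mR=44; mL+mR=42 → advance +1; mR−mL=46 → turn +1·90°
n=2: pose=(2,-1,W); sL=32, sR=160/29; mL=-80/29, mR=1088/29; mL+mR=1008/29 → advance +1; mR−mL=1168/29 → turn +1·90°
n=3: pose=(1,-1,S); sL=80/13, sR=80; mL=-40, mR=1120/13; mL+mR=600/13 → advance +1; mR−mL=1640/13 → turn +1·90°
n=4: pose=(1,-2,E); sL=32/5, sR=160/13; mL=-80/13, mR=1216/65; mL+mR=816/65 → advance +1; mR−mL=1616/65 → turn +1·90°
n=5: pose=(2,-2,N); sL=40, sR=4; mL=-2, mR=44; mL+mR=42 → advance +1; mR−mL=46 → turn +1·90°
n=6: pose=(2,-1,W); sL=32, sR=160/29; mL=-80/29, mR=1088/29; mL+mR=1008/29 → advance +1; mR−mL=1168/29 → turn +1·90°
n=7: pose=(1,-1,S); sL=80/13, sR=80; mL=-40, mR=1120/13; mL+mR=600/13 → advance +1; mR−mL=1640/13 → turn +1·90°

0 32/5 160/13 -80/13 1216/65 1 -2 E
1 40 4 -2 44 2 -2 N
2 32 160/29 -80/29 1088/29 2 -1 W
3 80/13 80 -40 1120/13 1 -1 S
4 32/5 160/13 -80/13 1216/65 1 -2 E
5 40 4 -2 44 2 -2 N
6 32 160/29 -80/29 1088/29 2 -1 W
7 80/13 80 -40 1120/13 1 -1 S
final 1 -2 E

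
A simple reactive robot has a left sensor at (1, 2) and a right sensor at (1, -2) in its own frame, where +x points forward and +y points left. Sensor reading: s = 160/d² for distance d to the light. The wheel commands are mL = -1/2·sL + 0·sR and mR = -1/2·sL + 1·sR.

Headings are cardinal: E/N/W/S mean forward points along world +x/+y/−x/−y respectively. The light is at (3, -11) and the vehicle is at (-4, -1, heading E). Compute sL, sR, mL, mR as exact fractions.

left sensor world pos  = (-3, 1); dL² = 180
right sensor world pos = (-3, -3); dR² = 100
sL = 160/180 = 8/9
sR = 160/100 = 8/5
mL = -1/2·sL + 0·sR = -4/9
mR = -1/2·sL + 1·sR = 52/45

8/9 8/5 -4/9 52/45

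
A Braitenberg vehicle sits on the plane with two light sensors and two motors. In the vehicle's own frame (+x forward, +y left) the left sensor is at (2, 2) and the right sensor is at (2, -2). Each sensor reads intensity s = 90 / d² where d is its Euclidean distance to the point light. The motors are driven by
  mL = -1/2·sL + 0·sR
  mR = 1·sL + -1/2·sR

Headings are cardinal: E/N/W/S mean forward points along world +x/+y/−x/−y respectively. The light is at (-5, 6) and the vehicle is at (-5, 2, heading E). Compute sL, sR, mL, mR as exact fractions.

left sensor world pos  = (-3, 4); dL² = 8
right sensor world pos = (-3, 0); dR² = 40
sL = 90/8 = 45/4
sR = 90/40 = 9/4
mL = -1/2·sL + 0·sR = -45/8
mR = 1·sL + -1/2·sR = 81/8

45/4 9/4 -45/8 81/8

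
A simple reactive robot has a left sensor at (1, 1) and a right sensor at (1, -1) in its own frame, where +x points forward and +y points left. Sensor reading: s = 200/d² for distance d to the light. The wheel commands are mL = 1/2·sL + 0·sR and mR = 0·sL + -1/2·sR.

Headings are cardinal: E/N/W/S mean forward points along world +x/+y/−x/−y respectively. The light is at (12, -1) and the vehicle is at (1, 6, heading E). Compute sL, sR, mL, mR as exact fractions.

50/41 25/17 25/41 -25/34

left sensor world pos  = (2, 7); dL² = 164
right sensor world pos = (2, 5); dR² = 136
sL = 200/164 = 50/41
sR = 200/136 = 25/17
mL = 1/2·sL + 0·sR = 25/41
mR = 0·sL + -1/2·sR = -25/34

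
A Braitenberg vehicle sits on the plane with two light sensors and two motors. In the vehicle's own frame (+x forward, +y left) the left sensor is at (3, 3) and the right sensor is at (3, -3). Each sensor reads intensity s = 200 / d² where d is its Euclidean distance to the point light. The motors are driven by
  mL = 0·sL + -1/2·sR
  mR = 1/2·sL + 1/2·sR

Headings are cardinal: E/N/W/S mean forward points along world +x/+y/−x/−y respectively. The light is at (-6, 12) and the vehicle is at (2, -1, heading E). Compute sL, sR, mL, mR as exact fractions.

200/221 200/377 -100/377 4600/6409

left sensor world pos  = (5, 2); dL² = 221
right sensor world pos = (5, -4); dR² = 377
sL = 200/221 = 200/221
sR = 200/377 = 200/377
mL = 0·sL + -1/2·sR = -100/377
mR = 1/2·sL + 1/2·sR = 4600/6409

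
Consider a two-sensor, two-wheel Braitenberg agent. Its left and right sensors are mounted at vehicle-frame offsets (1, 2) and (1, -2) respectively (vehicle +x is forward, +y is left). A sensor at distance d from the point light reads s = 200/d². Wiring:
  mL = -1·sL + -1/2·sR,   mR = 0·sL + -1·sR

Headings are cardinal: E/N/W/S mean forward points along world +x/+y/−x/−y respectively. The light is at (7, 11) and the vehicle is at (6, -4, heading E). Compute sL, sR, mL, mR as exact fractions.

left sensor world pos  = (7, -2); dL² = 169
right sensor world pos = (7, -6); dR² = 289
sL = 200/169 = 200/169
sR = 200/289 = 200/289
mL = -1·sL + -1/2·sR = -74700/48841
mR = 0·sL + -1·sR = -200/289

200/169 200/289 -74700/48841 -200/289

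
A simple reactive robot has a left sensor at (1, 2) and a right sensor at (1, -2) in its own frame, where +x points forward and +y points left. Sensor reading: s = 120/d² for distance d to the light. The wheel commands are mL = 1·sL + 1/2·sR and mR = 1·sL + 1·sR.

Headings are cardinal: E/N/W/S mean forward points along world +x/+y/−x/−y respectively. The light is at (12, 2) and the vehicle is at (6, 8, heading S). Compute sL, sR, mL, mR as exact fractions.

120/41 120/89 13140/3649 15600/3649

left sensor world pos  = (8, 7); dL² = 41
right sensor world pos = (4, 7); dR² = 89
sL = 120/41 = 120/41
sR = 120/89 = 120/89
mL = 1·sL + 1/2·sR = 13140/3649
mR = 1·sL + 1·sR = 15600/3649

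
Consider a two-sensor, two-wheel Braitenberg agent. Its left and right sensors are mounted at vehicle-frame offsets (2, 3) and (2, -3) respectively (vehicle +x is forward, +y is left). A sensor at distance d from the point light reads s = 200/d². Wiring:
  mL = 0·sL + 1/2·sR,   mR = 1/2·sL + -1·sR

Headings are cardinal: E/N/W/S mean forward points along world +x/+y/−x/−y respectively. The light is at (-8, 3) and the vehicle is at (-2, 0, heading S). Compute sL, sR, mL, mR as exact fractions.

100/53 100/17 50/17 -4450/901

left sensor world pos  = (1, -2); dL² = 106
right sensor world pos = (-5, -2); dR² = 34
sL = 200/106 = 100/53
sR = 200/34 = 100/17
mL = 0·sL + 1/2·sR = 50/17
mR = 1/2·sL + -1·sR = -4450/901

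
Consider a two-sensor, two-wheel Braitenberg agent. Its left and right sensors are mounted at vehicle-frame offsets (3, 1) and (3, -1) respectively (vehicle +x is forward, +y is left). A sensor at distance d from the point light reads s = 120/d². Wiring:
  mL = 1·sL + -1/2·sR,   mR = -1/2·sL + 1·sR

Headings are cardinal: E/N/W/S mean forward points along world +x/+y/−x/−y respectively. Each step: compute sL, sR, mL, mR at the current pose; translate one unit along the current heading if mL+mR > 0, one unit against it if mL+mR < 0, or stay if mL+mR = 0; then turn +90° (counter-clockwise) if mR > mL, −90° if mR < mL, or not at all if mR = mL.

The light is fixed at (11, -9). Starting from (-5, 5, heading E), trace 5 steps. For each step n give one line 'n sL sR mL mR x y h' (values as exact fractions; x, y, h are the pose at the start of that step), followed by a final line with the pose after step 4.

0 60/197 60/169 4230/33293 6750/33293 -5 5 E
1 24/109 24/97 1020/10573 1452/10573 -4 5 N
2 3/13 6/29 48/377 69/754 -4 6 W
3 120/613 40/183 9700/112179 13540/112179 -5 6 N
4 60/293 12/65 2142/19045 1566/19045 -5 7 W
final -6 7 N

n=0: pose=(-5,5,E); sL=60/197, sR=60/169; mL=4230/33293, mR=6750/33293; mL+mR=10980/33293 → advance +1; mR−mL=2520/33293 → turn +1·90°
n=1: pose=(-4,5,N); sL=24/109, sR=24/97; mL=1020/10573, mR=1452/10573; mL+mR=2472/10573 → advance +1; mR−mL=432/10573 → turn +1·90°
n=2: pose=(-4,6,W); sL=3/13, sR=6/29; mL=48/377, mR=69/754; mL+mR=165/754 → advance +1; mR−mL=-27/754 → turn -1·90°
n=3: pose=(-5,6,N); sL=120/613, sR=40/183; mL=9700/112179, mR=13540/112179; mL+mR=23240/112179 → advance +1; mR−mL=1280/37393 → turn +1·90°
n=4: pose=(-5,7,W); sL=60/293, sR=12/65; mL=2142/19045, mR=1566/19045; mL+mR=3708/19045 → advance +1; mR−mL=-576/19045 → turn -1·90°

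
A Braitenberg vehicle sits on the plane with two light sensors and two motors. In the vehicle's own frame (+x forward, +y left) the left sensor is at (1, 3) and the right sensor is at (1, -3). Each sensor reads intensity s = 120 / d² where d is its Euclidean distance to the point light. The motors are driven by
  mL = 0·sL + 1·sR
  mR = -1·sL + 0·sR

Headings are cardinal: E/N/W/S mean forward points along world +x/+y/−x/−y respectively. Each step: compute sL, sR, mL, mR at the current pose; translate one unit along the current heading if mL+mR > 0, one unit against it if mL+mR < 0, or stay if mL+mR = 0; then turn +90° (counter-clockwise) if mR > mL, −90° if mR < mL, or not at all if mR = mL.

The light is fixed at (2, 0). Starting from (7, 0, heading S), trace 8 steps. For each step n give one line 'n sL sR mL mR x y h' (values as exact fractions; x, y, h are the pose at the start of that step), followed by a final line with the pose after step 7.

n=0: pose=(7,0,S); sL=24/13, sR=24; mL=24, mR=-24/13; mL+mR=288/13 → advance +1; mR−mL=-336/13 → turn -1·90°
n=1: pose=(7,-1,W); sL=15/4, sR=6; mL=6, mR=-15/4; mL+mR=9/4 → advance +1; mR−mL=-39/4 → turn -1·90°
n=2: pose=(6,-1,N); sL=120, sR=120/49; mL=120/49, mR=-120; mL+mR=-5760/49 → advance -1; mR−mL=-6000/49 → turn -1·90°
n=3: pose=(6,-2,E); sL=60/13, sR=12/5; mL=12/5, mR=-60/13; mL+mR=-144/65 → advance -1; mR−mL=-456/65 → turn -1·90°
n=4: pose=(5,-2,S); sL=8/3, sR=40/3; mL=40/3, mR=-8/3; mL+mR=32/3 → advance +1; mR−mL=-16 → turn -1·90°
n=5: pose=(5,-3,W); sL=3, sR=30; mL=30, mR=-3; mL+mR=27 → advance +1; mR−mL=-33 → turn -1·90°
n=6: pose=(4,-3,N); sL=24, sR=120/29; mL=120/29, mR=-24; mL+mR=-576/29 → advance -1; mR−mL=-816/29 → turn -1·90°
n=7: pose=(4,-4,E); sL=12, sR=60/29; mL=60/29, mR=-12; mL+mR=-288/29 → advance -1; mR−mL=-408/29 → turn -1·90°

0 24/13 24 24 -24/13 7 0 S
1 15/4 6 6 -15/4 7 -1 W
2 120 120/49 120/49 -120 6 -1 N
3 60/13 12/5 12/5 -60/13 6 -2 E
4 8/3 40/3 40/3 -8/3 5 -2 S
5 3 30 30 -3 5 -3 W
6 24 120/29 120/29 -24 4 -3 N
7 12 60/29 60/29 -12 4 -4 E
final 3 -4 S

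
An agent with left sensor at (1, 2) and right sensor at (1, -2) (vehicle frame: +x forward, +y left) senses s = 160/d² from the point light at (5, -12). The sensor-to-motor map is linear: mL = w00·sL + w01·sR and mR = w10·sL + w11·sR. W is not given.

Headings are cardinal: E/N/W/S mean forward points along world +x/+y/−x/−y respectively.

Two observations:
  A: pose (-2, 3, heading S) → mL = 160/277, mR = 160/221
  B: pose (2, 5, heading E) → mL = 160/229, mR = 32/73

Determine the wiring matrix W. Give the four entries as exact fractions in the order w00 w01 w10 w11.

0 1 1 0

obs A: pose=(-2,3,S) → sL=160/221, sR=160/277, mL=160/277, mR=160/221
obs B: pose=(2,5,E) → sL=32/73, sR=160/229, mL=160/229, mR=32/73
sensor matrix S = [[160/221, 160/277], [32/73, 160/229]]; det S = 258539520/1023364589
solve [mL_A; mL_B] = S·[w00; w01] and [mR_A; mR_B] = S·[w10; w11]:
  w00 = 0, w01 = 1, w10 = 1, w11 = 0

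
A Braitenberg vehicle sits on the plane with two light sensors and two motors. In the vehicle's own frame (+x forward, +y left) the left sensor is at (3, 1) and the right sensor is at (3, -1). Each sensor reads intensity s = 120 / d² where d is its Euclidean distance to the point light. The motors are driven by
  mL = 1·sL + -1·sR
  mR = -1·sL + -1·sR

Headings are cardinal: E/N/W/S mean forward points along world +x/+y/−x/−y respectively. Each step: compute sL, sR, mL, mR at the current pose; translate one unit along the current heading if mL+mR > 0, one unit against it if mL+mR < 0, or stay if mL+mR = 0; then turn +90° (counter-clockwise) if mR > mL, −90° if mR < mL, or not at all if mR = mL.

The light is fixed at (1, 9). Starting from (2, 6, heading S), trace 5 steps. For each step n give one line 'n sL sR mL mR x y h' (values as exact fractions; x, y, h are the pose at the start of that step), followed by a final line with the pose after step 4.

0 3 10/3 -1/3 -19/3 2 6 S
1 120/13 24 -192/13 -432/13 2 7 W
2 60 12 48 -72 3 7 N
3 120/29 120/41 1440/1189 -8400/1189 3 6 E
4 3 10/3 -1/3 -19/3 2 6 S
final 2 7 W

n=0: pose=(2,6,S); sL=3, sR=10/3; mL=-1/3, mR=-19/3; mL+mR=-20/3 → advance -1; mR−mL=-6 → turn -1·90°
n=1: pose=(2,7,W); sL=120/13, sR=24; mL=-192/13, mR=-432/13; mL+mR=-48 → advance -1; mR−mL=-240/13 → turn -1·90°
n=2: pose=(3,7,N); sL=60, sR=12; mL=48, mR=-72; mL+mR=-24 → advance -1; mR−mL=-120 → turn -1·90°
n=3: pose=(3,6,E); sL=120/29, sR=120/41; mL=1440/1189, mR=-8400/1189; mL+mR=-240/41 → advance -1; mR−mL=-240/29 → turn -1·90°
n=4: pose=(2,6,S); sL=3, sR=10/3; mL=-1/3, mR=-19/3; mL+mR=-20/3 → advance -1; mR−mL=-6 → turn -1·90°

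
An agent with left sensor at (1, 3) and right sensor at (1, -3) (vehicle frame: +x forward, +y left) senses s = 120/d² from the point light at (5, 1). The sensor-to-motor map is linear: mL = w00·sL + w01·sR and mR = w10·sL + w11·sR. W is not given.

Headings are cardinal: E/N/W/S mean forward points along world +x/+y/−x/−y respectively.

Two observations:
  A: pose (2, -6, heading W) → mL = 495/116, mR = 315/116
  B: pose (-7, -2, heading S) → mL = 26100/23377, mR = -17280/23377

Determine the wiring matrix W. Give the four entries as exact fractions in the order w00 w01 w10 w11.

obs A: pose=(2,-6,W) → sL=30/29, sR=15/4, mL=495/116, mR=315/116
obs B: pose=(-7,-2,S) → sL=120/97, sR=120/241, mL=26100/23377, mR=-17280/23377
sensor matrix S = [[30/29, 15/4], [120/97, 120/241]]; det S = -2795850/677933
solve [mL_A; mL_B] = S·[w00; w01] and [mR_A; mR_B] = S·[w10; w11]:
  w00 = 1/2, w01 = 1, w10 = -1, w11 = 1

1/2 1 -1 1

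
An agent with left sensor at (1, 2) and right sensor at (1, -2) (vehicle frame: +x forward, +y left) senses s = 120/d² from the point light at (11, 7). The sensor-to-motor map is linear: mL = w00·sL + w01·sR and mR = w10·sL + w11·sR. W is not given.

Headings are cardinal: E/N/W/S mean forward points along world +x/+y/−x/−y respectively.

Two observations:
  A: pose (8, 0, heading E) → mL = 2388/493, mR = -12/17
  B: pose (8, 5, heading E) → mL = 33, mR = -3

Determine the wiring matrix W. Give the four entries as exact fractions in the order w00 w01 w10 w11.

obs A: pose=(8,0,E) → sL=120/29, sR=24/17, mL=2388/493, mR=-12/17
obs B: pose=(8,5,E) → sL=30, sR=6, mL=33, mR=-3
sensor matrix S = [[120/29, 24/17], [30, 6]]; det S = -8640/493
solve [mL_A; mL_B] = S·[w00; w01] and [mR_A; mR_B] = S·[w10; w11]:
  w00 = 1, w01 = 1/2, w10 = 0, w11 = -1/2

1 1/2 0 -1/2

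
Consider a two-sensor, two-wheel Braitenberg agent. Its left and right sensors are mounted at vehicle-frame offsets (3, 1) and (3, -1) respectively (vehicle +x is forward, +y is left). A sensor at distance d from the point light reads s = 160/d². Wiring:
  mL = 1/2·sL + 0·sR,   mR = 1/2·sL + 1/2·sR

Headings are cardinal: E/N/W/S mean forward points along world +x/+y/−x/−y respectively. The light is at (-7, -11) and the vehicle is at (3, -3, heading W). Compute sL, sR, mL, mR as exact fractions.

80/49 16/13 40/49 912/637

left sensor world pos  = (0, -4); dL² = 98
right sensor world pos = (0, -2); dR² = 130
sL = 160/98 = 80/49
sR = 160/130 = 16/13
mL = 1/2·sL + 0·sR = 40/49
mR = 1/2·sL + 1/2·sR = 912/637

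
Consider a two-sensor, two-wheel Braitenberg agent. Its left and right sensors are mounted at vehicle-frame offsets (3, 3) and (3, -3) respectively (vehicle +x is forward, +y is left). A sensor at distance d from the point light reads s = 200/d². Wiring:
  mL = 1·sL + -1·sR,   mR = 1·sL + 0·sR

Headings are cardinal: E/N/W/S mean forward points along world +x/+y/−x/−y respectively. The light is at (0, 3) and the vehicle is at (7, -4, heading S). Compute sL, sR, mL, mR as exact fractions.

left sensor world pos  = (10, -7); dL² = 200
right sensor world pos = (4, -7); dR² = 116
sL = 200/200 = 1
sR = 200/116 = 50/29
mL = 1·sL + -1·sR = -21/29
mR = 1·sL + 0·sR = 1

1 50/29 -21/29 1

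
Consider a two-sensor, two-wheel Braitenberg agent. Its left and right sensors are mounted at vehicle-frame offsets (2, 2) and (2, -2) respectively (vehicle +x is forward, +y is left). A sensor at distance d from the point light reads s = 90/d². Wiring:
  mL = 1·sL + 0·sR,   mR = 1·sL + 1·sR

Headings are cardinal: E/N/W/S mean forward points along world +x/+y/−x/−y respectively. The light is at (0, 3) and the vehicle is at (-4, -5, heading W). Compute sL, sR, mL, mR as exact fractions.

left sensor world pos  = (-6, -7); dL² = 136
right sensor world pos = (-6, -3); dR² = 72
sL = 90/136 = 45/68
sR = 90/72 = 5/4
mL = 1·sL + 0·sR = 45/68
mR = 1·sL + 1·sR = 65/34

45/68 5/4 45/68 65/34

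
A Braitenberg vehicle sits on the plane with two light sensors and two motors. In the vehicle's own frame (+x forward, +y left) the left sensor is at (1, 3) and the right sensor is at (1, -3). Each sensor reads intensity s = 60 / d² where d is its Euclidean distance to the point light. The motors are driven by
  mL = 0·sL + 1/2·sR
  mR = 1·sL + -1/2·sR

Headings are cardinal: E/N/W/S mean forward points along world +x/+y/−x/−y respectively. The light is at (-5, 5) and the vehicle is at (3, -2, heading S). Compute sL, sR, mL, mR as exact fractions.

12/37 60/89 30/89 -42/3293

left sensor world pos  = (6, -3); dL² = 185
right sensor world pos = (0, -3); dR² = 89
sL = 60/185 = 12/37
sR = 60/89 = 60/89
mL = 0·sL + 1/2·sR = 30/89
mR = 1·sL + -1/2·sR = -42/3293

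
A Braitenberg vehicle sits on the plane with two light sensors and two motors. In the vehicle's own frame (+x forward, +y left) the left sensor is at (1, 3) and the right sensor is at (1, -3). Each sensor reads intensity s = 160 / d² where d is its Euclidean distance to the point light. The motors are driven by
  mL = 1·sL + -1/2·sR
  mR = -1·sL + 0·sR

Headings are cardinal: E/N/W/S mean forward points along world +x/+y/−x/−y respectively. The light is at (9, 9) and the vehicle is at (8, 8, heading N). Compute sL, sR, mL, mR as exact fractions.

10 40 -10 -10

left sensor world pos  = (5, 9); dL² = 16
right sensor world pos = (11, 9); dR² = 4
sL = 160/16 = 10
sR = 160/4 = 40
mL = 1·sL + -1/2·sR = -10
mR = -1·sL + 0·sR = -10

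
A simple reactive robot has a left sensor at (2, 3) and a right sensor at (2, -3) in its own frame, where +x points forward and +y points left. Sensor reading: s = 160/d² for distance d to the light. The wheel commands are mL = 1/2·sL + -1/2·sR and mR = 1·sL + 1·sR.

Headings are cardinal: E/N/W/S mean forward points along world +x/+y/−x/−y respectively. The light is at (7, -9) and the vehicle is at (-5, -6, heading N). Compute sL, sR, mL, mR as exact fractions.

16/25 80/53 -576/1325 2848/1325

left sensor world pos  = (-8, -4); dL² = 250
right sensor world pos = (-2, -4); dR² = 106
sL = 160/250 = 16/25
sR = 160/106 = 80/53
mL = 1/2·sL + -1/2·sR = -576/1325
mR = 1·sL + 1·sR = 2848/1325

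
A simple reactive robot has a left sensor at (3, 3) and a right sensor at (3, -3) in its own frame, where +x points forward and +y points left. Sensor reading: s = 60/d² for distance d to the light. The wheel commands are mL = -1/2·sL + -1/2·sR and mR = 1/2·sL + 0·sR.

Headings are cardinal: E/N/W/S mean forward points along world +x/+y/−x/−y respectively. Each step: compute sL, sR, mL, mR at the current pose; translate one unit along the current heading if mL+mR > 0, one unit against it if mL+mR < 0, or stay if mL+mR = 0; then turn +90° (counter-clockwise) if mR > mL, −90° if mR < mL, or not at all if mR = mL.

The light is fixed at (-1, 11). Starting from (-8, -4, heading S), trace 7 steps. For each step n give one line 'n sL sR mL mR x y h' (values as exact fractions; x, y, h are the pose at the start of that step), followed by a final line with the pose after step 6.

n=0: pose=(-8,-4,S); sL=3/17, sR=15/106; mL=-573/3604, mR=3/34; mL+mR=-15/212 → advance -1; mR−mL=891/3604 → turn +1·90°
n=1: pose=(-8,-3,E); sL=60/137, sR=12/61; mL=-2652/8357, mR=30/137; mL+mR=-6/61 → advance -1; mR−mL=4482/8357 → turn +1·90°
n=2: pose=(-9,-3,N); sL=30/121, sR=30/73; mL=-2910/8833, mR=15/121; mL+mR=-15/73 → advance -1; mR−mL=4005/8833 → turn +1·90°
n=3: pose=(-9,-4,W); sL=12/89, sR=12/53; mL=-852/4717, mR=6/89; mL+mR=-6/53 → advance -1; mR−mL=1170/4717 → turn +1·90°
n=4: pose=(-8,-4,S); sL=3/17, sR=15/106; mL=-573/3604, mR=3/34; mL+mR=-15/212 → advance -1; mR−mL=891/3604 → turn +1·90°
n=5: pose=(-8,-3,E); sL=60/137, sR=12/61; mL=-2652/8357, mR=30/137; mL+mR=-6/61 → advance -1; mR−mL=4482/8357 → turn +1·90°
n=6: pose=(-9,-3,N); sL=30/121, sR=30/73; mL=-2910/8833, mR=15/121; mL+mR=-15/73 → advance -1; mR−mL=4005/8833 → turn +1·90°

0 3/17 15/106 -573/3604 3/34 -8 -4 S
1 60/137 12/61 -2652/8357 30/137 -8 -3 E
2 30/121 30/73 -2910/8833 15/121 -9 -3 N
3 12/89 12/53 -852/4717 6/89 -9 -4 W
4 3/17 15/106 -573/3604 3/34 -8 -4 S
5 60/137 12/61 -2652/8357 30/137 -8 -3 E
6 30/121 30/73 -2910/8833 15/121 -9 -3 N
final -9 -4 W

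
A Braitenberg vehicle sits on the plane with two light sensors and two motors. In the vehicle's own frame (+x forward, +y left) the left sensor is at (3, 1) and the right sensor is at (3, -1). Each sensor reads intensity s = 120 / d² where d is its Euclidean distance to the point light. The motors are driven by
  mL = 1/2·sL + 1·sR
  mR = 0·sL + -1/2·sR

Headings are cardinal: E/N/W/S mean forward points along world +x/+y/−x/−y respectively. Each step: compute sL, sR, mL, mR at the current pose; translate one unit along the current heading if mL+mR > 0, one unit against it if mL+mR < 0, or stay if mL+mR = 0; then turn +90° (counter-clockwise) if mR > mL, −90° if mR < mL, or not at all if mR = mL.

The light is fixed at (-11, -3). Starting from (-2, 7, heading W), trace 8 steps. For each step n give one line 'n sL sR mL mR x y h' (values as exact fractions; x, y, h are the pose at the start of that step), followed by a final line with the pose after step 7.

n=0: pose=(-2,7,W); sL=40/39, sR=120/157; mL=7820/6123, mR=-60/157; mL+mR=5480/6123 → advance +1; mR−mL=-10160/6123 → turn -1·90°
n=1: pose=(-3,7,N); sL=60/109, sR=12/25; mL=2058/2725, mR=-6/25; mL+mR=1404/2725 → advance +1; mR−mL=-2712/2725 → turn -1·90°
n=2: pose=(-3,8,E); sL=24/53, sR=120/221; mL=9012/11713, mR=-60/221; mL+mR=5832/11713 → advance +1; mR−mL=-12192/11713 → turn -1·90°
n=3: pose=(-2,8,S); sL=30/41, sR=15/16; mL=855/656, mR=-15/32; mL+mR=1095/1312 → advance +1; mR−mL=-2325/1312 → turn -1·90°
n=4: pose=(-2,7,W); sL=40/39, sR=120/157; mL=7820/6123, mR=-60/157; mL+mR=5480/6123 → advance +1; mR−mL=-10160/6123 → turn -1·90°
n=5: pose=(-3,7,N); sL=60/109, sR=12/25; mL=2058/2725, mR=-6/25; mL+mR=1404/2725 → advance +1; mR−mL=-2712/2725 → turn -1·90°
n=6: pose=(-3,8,E); sL=24/53, sR=120/221; mL=9012/11713, mR=-60/221; mL+mR=5832/11713 → advance +1; mR−mL=-12192/11713 → turn -1·90°
n=7: pose=(-2,8,S); sL=30/41, sR=15/16; mL=855/656, mR=-15/32; mL+mR=1095/1312 → advance +1; mR−mL=-2325/1312 → turn -1·90°

0 40/39 120/157 7820/6123 -60/157 -2 7 W
1 60/109 12/25 2058/2725 -6/25 -3 7 N
2 24/53 120/221 9012/11713 -60/221 -3 8 E
3 30/41 15/16 855/656 -15/32 -2 8 S
4 40/39 120/157 7820/6123 -60/157 -2 7 W
5 60/109 12/25 2058/2725 -6/25 -3 7 N
6 24/53 120/221 9012/11713 -60/221 -3 8 E
7 30/41 15/16 855/656 -15/32 -2 8 S
final -2 7 W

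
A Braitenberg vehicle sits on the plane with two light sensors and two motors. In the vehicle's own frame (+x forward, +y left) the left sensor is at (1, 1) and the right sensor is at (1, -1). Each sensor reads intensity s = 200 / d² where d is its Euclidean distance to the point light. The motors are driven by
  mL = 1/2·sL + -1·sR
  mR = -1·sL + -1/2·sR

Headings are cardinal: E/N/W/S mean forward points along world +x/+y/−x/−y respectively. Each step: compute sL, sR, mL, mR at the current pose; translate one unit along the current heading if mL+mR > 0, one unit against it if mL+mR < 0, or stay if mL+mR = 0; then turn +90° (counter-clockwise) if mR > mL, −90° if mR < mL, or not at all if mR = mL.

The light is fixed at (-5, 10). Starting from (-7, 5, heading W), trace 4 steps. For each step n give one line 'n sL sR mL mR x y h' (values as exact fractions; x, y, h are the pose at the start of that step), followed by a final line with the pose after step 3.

n=0: pose=(-7,5,W); sL=40/9, sR=8; mL=-52/9, mR=-76/9; mL+mR=-128/9 → advance -1; mR−mL=-8/3 → turn -1·90°
n=1: pose=(-6,5,N); sL=10, sR=25/2; mL=-15/2, mR=-65/4; mL+mR=-95/4 → advance -1; mR−mL=-35/4 → turn -1·90°
n=2: pose=(-6,4,E); sL=8, sR=200/49; mL=-4/49, mR=-492/49; mL+mR=-496/49 → advance -1; mR−mL=-488/49 → turn -1·90°
n=3: pose=(-7,4,S); sL=4, sR=100/29; mL=-42/29, mR=-166/29; mL+mR=-208/29 → advance -1; mR−mL=-124/29 → turn -1·90°

0 40/9 8 -52/9 -76/9 -7 5 W
1 10 25/2 -15/2 -65/4 -6 5 N
2 8 200/49 -4/49 -492/49 -6 4 E
3 4 100/29 -42/29 -166/29 -7 4 S
final -7 5 W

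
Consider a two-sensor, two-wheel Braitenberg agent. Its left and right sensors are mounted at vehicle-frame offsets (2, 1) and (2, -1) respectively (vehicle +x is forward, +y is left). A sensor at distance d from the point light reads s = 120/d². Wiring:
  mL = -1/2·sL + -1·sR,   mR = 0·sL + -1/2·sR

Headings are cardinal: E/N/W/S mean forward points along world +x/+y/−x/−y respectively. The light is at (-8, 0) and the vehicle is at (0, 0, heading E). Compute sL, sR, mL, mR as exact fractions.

120/101 120/101 -180/101 -60/101

left sensor world pos  = (2, 1); dL² = 101
right sensor world pos = (2, -1); dR² = 101
sL = 120/101 = 120/101
sR = 120/101 = 120/101
mL = -1/2·sL + -1·sR = -180/101
mR = 0·sL + -1/2·sR = -60/101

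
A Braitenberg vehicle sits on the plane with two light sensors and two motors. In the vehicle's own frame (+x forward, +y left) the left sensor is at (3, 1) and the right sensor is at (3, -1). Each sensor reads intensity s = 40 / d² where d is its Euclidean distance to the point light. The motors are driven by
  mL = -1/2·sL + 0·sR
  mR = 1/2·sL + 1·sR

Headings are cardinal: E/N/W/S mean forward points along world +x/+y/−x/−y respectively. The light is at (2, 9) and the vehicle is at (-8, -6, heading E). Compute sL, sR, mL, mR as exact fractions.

left sensor world pos  = (-5, -5); dL² = 245
right sensor world pos = (-5, -7); dR² = 305
sL = 40/245 = 8/49
sR = 40/305 = 8/61
mL = -1/2·sL + 0·sR = -4/49
mR = 1/2·sL + 1·sR = 636/2989

8/49 8/61 -4/49 636/2989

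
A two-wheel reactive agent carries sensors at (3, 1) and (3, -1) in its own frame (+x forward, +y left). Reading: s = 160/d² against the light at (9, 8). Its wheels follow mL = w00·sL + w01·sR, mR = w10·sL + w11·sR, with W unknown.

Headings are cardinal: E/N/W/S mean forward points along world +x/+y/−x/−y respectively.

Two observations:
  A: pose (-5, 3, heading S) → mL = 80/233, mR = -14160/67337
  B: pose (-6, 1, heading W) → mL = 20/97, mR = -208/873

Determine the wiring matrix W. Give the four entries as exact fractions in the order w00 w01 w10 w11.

obs A: pose=(-5,3,S) → sL=160/233, sR=160/289, mL=80/233, mR=-14160/67337
obs B: pose=(-6,1,W) → sL=40/97, sR=4/9, mL=20/97, mR=-208/873
sensor matrix S = [[160/233, 160/289], [40/97, 4/9]]; det S = 4520320/58785201
solve [mL_A; mL_B] = S·[w00; w01] and [mR_A; mR_B] = S·[w10; w11]:
  w00 = 1/2, w01 = 0, w10 = 1/2, w11 = -1

1/2 0 1/2 -1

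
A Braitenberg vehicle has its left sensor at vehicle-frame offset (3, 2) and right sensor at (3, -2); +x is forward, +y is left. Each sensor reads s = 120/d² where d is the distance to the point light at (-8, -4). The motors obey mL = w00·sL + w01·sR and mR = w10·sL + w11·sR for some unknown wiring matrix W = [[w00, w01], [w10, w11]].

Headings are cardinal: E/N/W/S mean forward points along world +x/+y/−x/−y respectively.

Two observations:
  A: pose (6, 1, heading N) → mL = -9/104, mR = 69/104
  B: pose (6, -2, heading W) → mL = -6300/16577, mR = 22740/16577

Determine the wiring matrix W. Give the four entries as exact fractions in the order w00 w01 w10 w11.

obs A: pose=(6,1,N) → sL=15/26, sR=3/8, mL=-9/104, mR=69/104
obs B: pose=(6,-2,W) → sL=120/121, sR=120/137, mL=-6300/16577, mR=22740/16577
sensor matrix S = [[15/26, 3/8], [120/121, 120/137]]; det S = 28755/215501
solve [mL_A; mL_B] = S·[w00; w01] and [mR_A; mR_B] = S·[w10; w11]:
  w00 = 1/2, w01 = -1, w10 = 1/2, w11 = 1

1/2 -1 1/2 1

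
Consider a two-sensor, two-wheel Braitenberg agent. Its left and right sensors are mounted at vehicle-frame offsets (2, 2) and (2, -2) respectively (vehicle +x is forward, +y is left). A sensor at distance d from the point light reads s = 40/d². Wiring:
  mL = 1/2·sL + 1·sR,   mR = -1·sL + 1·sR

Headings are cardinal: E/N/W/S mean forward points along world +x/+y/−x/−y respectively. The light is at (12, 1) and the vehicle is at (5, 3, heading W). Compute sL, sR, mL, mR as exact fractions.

left sensor world pos  = (3, 1); dL² = 81
right sensor world pos = (3, 5); dR² = 97
sL = 40/81 = 40/81
sR = 40/97 = 40/97
mL = 1/2·sL + 1·sR = 5180/7857
mR = -1·sL + 1·sR = -640/7857

40/81 40/97 5180/7857 -640/7857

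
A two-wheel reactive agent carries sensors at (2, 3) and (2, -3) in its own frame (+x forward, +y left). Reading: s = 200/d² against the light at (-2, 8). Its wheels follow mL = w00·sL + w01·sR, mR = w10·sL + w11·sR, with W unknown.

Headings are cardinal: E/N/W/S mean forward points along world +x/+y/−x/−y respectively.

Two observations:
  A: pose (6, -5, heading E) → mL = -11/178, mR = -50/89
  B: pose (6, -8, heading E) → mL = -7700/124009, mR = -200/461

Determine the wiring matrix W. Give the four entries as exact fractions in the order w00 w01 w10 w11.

1/2 -1 0 -1

obs A: pose=(6,-5,E) → sL=1, sR=50/89, mL=-11/178, mR=-50/89
obs B: pose=(6,-8,E) → sL=200/269, sR=200/461, mL=-7700/124009, mR=-200/461
sensor matrix S = [[1, 50/89], [200/269, 200/461]]; det S = 178200/11036801
solve [mL_A; mL_B] = S·[w00; w01] and [mR_A; mR_B] = S·[w10; w11]:
  w00 = 1/2, w01 = -1, w10 = 0, w11 = -1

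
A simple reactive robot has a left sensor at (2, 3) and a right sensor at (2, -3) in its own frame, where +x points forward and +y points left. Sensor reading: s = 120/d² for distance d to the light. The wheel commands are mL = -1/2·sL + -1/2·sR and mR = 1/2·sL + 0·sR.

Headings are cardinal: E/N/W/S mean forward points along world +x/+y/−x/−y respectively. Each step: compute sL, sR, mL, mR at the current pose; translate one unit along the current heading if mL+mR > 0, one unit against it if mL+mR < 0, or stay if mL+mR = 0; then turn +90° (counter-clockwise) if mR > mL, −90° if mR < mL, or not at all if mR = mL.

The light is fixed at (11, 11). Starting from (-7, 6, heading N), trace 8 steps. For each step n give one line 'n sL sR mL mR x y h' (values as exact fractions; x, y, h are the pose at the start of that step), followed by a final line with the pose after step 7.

0 4/15 20/39 -76/195 2/15 -7 6 N
1 120/481 120/409 -53400/196729 60/481 -7 5 W
2 6/13 15/58 -543/1508 3/13 -6 5 S
3 120/229 120/289 -31080/66181 60/229 -6 6 E
4 4/15 20/39 -76/195 2/15 -7 6 N
5 120/481 120/409 -53400/196729 60/481 -7 5 W
6 6/13 15/58 -543/1508 3/13 -6 5 S
7 120/229 120/289 -31080/66181 60/229 -6 6 E
final -7 6 N

n=0: pose=(-7,6,N); sL=4/15, sR=20/39; mL=-76/195, mR=2/15; mL+mR=-10/39 → advance -1; mR−mL=34/65 → turn +1·90°
n=1: pose=(-7,5,W); sL=120/481, sR=120/409; mL=-53400/196729, mR=60/481; mL+mR=-60/409 → advance -1; mR−mL=77940/196729 → turn +1·90°
n=2: pose=(-6,5,S); sL=6/13, sR=15/58; mL=-543/1508, mR=3/13; mL+mR=-15/116 → advance -1; mR−mL=891/1508 → turn +1·90°
n=3: pose=(-6,6,E); sL=120/229, sR=120/289; mL=-31080/66181, mR=60/229; mL+mR=-60/289 → advance -1; mR−mL=48420/66181 → turn +1·90°
n=4: pose=(-7,6,N); sL=4/15, sR=20/39; mL=-76/195, mR=2/15; mL+mR=-10/39 → advance -1; mR−mL=34/65 → turn +1·90°
n=5: pose=(-7,5,W); sL=120/481, sR=120/409; mL=-53400/196729, mR=60/481; mL+mR=-60/409 → advance -1; mR−mL=77940/196729 → turn +1·90°
n=6: pose=(-6,5,S); sL=6/13, sR=15/58; mL=-543/1508, mR=3/13; mL+mR=-15/116 → advance -1; mR−mL=891/1508 → turn +1·90°
n=7: pose=(-6,6,E); sL=120/229, sR=120/289; mL=-31080/66181, mR=60/229; mL+mR=-60/289 → advance -1; mR−mL=48420/66181 → turn +1·90°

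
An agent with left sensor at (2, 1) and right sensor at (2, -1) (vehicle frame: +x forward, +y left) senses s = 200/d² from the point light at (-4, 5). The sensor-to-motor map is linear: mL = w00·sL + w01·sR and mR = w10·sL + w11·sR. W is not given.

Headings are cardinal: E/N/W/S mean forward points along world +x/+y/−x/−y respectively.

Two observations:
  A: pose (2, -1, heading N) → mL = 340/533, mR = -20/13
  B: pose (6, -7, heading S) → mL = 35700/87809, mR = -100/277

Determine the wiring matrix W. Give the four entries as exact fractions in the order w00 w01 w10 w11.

obs A: pose=(2,-1,N) → sL=200/41, sR=40/13, mL=340/533, mR=-20/13
obs B: pose=(6,-7,S) → sL=200/317, sR=200/277, mL=35700/87809, mR=-100/277
sensor matrix S = [[200/41, 40/13], [200/317, 200/277]]; det S = 73984000/46802197
solve [mL_A; mL_B] = S·[w00; w01] and [mR_A; mR_B] = S·[w10; w11]:
  w00 = -1/2, w01 = 1, w10 = 0, w11 = -1/2

-1/2 1 0 -1/2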